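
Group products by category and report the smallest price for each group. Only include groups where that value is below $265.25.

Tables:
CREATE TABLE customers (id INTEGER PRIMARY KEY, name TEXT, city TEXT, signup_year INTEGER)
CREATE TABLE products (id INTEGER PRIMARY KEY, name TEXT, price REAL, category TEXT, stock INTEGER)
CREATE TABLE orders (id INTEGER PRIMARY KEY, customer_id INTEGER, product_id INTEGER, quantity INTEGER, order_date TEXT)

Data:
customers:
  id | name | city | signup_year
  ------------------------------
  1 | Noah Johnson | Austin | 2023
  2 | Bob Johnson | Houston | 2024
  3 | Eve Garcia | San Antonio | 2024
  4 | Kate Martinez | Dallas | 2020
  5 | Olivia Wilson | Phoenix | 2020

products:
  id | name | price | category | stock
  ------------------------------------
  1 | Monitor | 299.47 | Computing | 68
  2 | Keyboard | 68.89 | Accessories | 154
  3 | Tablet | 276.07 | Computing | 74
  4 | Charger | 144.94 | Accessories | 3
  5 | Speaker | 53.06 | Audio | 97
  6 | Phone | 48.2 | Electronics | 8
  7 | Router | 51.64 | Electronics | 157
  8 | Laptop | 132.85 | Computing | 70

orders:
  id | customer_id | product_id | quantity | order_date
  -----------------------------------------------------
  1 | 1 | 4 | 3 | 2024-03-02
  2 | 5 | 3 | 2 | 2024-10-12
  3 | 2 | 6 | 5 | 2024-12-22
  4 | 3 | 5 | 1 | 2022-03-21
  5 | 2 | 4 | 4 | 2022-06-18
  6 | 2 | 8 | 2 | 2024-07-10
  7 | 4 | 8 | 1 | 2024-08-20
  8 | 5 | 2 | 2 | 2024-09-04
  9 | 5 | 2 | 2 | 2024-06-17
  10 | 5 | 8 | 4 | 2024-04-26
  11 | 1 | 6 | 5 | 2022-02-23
SELECT category, MIN(price) AS min_price FROM products GROUP BY category HAVING MIN(price) < 265.25

Execution result:
category | min_price
Accessories | 68.89
Audio | 53.06
Computing | 132.85
Electronics | 48.20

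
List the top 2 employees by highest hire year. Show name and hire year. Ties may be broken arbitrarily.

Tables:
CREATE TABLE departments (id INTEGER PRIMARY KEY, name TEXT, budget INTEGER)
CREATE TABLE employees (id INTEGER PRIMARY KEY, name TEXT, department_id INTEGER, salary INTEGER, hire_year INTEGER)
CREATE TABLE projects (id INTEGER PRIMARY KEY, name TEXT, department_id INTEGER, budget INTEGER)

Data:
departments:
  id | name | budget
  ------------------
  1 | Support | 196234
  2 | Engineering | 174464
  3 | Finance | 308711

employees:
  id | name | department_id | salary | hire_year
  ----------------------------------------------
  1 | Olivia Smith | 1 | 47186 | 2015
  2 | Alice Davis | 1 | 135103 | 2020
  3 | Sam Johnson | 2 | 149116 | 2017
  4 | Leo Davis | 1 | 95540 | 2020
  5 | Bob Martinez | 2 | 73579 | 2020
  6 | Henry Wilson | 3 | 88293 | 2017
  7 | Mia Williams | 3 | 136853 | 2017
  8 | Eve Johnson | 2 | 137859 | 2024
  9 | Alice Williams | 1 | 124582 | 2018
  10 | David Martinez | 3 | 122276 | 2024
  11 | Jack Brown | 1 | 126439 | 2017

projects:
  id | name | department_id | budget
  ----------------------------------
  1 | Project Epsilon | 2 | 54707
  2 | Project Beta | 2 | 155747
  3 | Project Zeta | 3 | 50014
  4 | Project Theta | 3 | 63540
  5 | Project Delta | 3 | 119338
SELECT name, hire_year FROM employees ORDER BY hire_year DESC LIMIT 2

Execution result:
name | hire_year
Eve Johnson | 2024
David Martinez | 2024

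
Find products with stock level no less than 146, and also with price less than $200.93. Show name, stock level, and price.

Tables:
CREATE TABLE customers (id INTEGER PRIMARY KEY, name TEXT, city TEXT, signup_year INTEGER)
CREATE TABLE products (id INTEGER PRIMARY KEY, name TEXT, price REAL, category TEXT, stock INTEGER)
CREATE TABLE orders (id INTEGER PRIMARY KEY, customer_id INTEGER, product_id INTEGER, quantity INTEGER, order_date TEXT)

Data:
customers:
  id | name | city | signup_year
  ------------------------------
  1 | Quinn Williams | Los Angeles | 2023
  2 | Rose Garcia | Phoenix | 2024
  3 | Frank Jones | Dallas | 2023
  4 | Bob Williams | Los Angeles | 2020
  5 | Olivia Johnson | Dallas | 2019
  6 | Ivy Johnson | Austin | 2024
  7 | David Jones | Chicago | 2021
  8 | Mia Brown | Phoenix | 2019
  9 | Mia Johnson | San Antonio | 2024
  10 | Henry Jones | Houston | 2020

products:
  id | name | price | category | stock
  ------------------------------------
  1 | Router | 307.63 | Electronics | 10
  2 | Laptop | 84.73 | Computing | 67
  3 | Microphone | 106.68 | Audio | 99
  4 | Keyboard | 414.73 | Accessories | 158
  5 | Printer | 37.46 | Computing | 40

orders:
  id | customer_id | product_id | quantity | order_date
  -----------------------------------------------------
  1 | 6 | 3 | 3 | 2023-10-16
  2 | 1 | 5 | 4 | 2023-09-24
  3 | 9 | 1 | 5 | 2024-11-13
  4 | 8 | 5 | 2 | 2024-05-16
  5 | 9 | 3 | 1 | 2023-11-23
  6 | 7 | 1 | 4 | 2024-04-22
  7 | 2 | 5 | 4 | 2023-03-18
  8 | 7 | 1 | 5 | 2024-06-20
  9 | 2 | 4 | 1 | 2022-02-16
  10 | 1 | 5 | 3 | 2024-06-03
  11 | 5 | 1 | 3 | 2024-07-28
SELECT name, stock, price FROM products WHERE stock >= 146 AND price < 200.93

Execution result:
(no rows)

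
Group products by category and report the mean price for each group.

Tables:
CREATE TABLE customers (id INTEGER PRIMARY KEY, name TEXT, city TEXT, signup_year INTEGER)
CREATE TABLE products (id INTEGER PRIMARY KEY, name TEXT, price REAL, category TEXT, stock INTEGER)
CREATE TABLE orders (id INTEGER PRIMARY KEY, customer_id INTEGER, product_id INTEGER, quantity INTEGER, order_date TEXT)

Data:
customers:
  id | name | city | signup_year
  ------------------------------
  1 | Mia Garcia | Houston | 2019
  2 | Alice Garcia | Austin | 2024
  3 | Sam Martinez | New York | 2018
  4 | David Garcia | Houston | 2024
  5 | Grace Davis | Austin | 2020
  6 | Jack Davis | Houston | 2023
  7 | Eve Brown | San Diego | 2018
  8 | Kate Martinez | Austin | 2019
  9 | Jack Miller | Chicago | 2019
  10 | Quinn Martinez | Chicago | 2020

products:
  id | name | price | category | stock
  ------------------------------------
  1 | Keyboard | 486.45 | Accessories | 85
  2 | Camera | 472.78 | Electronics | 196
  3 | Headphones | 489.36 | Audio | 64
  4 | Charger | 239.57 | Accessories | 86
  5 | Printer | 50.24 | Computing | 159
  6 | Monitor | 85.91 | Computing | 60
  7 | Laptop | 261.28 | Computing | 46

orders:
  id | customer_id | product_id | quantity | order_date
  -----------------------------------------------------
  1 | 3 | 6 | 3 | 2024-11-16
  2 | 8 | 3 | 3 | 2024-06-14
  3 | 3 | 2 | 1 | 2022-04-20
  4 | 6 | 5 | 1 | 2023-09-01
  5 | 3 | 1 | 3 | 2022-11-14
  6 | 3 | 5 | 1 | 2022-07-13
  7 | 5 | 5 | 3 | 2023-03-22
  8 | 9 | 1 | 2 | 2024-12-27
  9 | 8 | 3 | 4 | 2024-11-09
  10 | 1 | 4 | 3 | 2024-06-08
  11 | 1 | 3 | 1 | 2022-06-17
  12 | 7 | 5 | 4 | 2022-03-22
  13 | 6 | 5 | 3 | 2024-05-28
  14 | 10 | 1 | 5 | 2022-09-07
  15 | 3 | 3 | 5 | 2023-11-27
SELECT category, AVG(price) AS avg_price FROM products GROUP BY category

Execution result:
category | avg_price
Accessories | 363.01
Audio | 489.36
Computing | 132.48
Electronics | 472.78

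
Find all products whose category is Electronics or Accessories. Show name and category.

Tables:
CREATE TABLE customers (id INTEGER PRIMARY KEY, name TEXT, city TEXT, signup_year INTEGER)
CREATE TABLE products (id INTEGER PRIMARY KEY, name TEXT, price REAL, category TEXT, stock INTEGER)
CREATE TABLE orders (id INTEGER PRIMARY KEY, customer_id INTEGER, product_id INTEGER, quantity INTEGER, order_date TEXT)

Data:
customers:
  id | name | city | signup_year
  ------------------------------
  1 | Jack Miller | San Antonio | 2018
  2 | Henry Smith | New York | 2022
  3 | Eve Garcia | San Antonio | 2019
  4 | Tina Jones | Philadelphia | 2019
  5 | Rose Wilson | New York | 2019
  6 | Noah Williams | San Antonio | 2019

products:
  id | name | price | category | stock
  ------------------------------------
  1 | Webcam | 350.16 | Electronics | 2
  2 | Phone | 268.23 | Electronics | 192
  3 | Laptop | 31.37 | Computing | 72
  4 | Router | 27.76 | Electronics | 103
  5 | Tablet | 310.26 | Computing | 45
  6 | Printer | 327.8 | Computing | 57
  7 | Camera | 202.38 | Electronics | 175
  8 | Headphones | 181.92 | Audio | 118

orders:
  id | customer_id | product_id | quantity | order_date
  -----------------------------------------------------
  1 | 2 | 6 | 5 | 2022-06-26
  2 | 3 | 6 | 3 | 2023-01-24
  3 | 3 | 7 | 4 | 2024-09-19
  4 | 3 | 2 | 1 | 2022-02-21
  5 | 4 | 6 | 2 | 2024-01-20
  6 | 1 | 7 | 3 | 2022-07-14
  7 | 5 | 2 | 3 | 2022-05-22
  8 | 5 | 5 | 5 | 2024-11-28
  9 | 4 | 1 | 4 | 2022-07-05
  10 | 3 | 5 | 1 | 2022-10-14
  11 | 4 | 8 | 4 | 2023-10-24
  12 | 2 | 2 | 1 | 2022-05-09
SELECT name, category FROM products WHERE category IN ('Electronics', 'Accessories')

Execution result:
name | category
Webcam | Electronics
Phone | Electronics
Router | Electronics
Camera | Electronics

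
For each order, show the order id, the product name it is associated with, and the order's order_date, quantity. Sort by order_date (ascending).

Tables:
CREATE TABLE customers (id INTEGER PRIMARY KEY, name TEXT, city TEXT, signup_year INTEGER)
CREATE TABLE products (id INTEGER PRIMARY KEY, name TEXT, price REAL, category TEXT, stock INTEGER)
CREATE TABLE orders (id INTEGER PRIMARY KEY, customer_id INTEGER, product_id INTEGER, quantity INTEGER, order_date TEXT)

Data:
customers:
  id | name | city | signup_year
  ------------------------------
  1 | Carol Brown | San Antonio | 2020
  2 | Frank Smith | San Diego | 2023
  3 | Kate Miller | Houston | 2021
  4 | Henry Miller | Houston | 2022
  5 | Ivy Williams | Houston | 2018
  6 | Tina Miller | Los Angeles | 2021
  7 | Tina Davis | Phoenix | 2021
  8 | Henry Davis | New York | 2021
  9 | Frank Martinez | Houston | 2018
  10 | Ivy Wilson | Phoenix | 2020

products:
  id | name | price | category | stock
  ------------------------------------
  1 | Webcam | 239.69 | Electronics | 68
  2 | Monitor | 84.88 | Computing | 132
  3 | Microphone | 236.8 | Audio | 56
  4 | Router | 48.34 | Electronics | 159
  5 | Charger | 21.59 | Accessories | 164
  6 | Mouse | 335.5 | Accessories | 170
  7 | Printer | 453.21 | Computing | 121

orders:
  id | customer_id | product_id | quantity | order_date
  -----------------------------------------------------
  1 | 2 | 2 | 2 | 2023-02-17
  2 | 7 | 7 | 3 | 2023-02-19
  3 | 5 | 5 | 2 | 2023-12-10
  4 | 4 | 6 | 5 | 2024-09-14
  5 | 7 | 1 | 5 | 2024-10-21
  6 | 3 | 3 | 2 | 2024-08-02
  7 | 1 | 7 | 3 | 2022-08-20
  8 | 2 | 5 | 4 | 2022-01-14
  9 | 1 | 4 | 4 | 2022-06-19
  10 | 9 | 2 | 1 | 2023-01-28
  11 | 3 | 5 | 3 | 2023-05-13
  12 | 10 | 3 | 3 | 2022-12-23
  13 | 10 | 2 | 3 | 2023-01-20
SELECT c.id, p.name AS product, c.order_date, c.quantity FROM orders c JOIN products p ON c.product_id = p.id ORDER BY c.order_date ASC

Execution result:
id | product | order_date | quantity
8 | Charger | 2022-01-14 | 4
9 | Router | 2022-06-19 | 4
7 | Printer | 2022-08-20 | 3
12 | Microphone | 2022-12-23 | 3
13 | Monitor | 2023-01-20 | 3
10 | Monitor | 2023-01-28 | 1
1 | Monitor | 2023-02-17 | 2
2 | Printer | 2023-02-19 | 3
11 | Charger | 2023-05-13 | 3
3 | Charger | 2023-12-10 | 2
6 | Microphone | 2024-08-02 | 2
4 | Mouse | 2024-09-14 | 5
5 | Webcam | 2024-10-21 | 5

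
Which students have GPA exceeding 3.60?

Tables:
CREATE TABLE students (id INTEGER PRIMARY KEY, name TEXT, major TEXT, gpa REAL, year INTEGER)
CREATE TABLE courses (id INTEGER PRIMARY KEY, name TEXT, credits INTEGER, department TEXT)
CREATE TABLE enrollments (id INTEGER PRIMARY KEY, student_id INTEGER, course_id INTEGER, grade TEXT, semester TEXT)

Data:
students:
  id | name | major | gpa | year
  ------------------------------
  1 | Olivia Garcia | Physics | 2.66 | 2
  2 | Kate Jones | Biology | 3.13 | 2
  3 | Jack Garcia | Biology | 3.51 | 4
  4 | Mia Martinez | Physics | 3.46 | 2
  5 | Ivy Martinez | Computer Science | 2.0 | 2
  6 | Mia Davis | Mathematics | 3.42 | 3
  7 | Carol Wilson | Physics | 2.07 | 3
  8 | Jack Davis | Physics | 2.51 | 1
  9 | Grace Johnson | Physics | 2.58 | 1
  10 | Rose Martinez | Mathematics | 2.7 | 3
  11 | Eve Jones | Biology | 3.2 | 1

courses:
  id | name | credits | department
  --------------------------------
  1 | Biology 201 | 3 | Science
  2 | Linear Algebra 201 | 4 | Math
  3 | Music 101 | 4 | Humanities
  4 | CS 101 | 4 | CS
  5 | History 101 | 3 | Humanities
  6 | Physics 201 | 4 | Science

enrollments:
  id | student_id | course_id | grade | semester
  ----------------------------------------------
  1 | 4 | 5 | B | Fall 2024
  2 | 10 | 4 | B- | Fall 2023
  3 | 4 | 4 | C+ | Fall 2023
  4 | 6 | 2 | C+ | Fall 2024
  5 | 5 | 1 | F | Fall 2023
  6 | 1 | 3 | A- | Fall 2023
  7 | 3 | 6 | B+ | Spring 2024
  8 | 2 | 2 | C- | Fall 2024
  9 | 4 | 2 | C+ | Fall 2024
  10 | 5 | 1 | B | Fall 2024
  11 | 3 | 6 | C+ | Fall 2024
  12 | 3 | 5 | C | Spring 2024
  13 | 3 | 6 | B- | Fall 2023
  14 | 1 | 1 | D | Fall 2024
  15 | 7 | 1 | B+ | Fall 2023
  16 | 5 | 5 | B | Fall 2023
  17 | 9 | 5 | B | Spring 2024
SELECT name, gpa FROM students WHERE gpa > 3.6

Execution result:
(no rows)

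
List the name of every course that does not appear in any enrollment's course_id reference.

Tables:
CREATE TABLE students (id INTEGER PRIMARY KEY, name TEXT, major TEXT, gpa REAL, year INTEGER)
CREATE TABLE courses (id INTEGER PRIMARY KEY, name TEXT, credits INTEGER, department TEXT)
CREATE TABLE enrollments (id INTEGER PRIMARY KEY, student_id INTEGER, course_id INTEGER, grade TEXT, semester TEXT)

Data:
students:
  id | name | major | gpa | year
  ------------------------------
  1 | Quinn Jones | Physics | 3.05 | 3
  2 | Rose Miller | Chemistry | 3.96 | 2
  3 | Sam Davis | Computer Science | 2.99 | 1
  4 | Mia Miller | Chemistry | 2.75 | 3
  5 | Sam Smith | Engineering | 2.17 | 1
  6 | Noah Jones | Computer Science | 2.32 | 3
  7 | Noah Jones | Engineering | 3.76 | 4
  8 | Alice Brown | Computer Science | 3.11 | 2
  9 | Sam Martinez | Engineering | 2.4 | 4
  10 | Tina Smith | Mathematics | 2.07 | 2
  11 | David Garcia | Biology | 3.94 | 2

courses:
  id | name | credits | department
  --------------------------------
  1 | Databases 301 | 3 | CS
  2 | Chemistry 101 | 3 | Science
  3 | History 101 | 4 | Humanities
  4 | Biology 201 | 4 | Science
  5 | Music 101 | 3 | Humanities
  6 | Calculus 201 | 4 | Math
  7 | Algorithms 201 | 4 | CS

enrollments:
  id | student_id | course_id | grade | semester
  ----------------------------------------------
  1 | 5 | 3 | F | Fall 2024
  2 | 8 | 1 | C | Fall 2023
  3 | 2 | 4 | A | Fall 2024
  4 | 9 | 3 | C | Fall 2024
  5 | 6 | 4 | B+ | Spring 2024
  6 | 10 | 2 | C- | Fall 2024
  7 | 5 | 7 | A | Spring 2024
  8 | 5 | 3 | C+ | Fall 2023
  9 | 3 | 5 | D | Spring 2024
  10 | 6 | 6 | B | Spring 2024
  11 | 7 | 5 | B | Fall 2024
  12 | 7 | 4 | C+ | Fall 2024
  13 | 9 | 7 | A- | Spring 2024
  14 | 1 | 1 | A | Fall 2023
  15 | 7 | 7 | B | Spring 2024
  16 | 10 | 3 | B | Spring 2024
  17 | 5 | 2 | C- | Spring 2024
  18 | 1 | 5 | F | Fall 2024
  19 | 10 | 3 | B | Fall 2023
SELECT p.name FROM courses p LEFT JOIN enrollments c ON c.course_id = p.id WHERE c.id IS NULL

Execution result:
(no rows)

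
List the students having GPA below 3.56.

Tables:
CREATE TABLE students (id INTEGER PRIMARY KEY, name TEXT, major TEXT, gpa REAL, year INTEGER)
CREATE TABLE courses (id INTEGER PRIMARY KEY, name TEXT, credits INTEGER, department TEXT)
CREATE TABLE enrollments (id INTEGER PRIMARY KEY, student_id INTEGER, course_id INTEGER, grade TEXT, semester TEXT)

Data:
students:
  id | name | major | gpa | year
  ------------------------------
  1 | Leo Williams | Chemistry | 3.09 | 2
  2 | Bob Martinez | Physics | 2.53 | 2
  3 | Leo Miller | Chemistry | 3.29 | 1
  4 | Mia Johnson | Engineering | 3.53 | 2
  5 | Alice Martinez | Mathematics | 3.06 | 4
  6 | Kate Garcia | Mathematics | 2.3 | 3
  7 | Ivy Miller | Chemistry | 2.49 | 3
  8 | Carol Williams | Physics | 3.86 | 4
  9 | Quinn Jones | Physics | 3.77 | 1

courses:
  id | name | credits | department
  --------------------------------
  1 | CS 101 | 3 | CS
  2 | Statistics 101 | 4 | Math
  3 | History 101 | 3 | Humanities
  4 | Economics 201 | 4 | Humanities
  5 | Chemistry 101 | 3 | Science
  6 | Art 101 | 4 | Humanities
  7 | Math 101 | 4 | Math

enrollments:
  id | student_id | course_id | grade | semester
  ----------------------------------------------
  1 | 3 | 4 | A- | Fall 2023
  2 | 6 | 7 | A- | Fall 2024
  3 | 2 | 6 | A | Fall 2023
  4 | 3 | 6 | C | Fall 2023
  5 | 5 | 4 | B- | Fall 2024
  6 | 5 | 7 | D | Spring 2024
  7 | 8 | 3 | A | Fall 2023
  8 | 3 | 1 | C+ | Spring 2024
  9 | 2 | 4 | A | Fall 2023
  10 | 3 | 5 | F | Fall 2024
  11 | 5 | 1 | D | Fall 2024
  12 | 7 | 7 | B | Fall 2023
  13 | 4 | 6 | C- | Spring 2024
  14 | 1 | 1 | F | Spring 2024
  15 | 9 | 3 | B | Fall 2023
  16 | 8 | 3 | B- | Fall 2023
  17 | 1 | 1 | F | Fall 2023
SELECT name, gpa FROM students WHERE gpa < 3.56

Execution result:
name | gpa
Leo Williams | 3.09
Bob Martinez | 2.53
Leo Miller | 3.29
Mia Johnson | 3.53
Alice Martinez | 3.06
Kate Garcia | 2.30
Ivy Miller | 2.49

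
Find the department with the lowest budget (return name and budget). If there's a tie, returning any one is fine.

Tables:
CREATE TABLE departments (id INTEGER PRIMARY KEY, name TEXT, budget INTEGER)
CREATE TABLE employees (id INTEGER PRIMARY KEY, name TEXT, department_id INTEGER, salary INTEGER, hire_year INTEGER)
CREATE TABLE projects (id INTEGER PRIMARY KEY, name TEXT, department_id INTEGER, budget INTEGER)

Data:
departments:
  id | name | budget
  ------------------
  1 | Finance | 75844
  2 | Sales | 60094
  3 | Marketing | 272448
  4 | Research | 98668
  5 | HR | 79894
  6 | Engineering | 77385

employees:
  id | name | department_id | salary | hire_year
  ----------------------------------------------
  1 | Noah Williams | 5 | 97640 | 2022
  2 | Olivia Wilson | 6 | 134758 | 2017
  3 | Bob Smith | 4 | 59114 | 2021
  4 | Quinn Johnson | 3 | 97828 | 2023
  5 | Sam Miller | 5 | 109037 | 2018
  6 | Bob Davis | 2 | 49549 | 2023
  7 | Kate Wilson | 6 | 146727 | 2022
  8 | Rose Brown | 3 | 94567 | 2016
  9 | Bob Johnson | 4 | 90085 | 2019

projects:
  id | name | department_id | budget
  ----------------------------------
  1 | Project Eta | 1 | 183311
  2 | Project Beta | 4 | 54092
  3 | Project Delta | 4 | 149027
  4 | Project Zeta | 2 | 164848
SELECT name, budget FROM departments ORDER BY budget ASC LIMIT 1

Execution result:
name | budget
Sales | 60094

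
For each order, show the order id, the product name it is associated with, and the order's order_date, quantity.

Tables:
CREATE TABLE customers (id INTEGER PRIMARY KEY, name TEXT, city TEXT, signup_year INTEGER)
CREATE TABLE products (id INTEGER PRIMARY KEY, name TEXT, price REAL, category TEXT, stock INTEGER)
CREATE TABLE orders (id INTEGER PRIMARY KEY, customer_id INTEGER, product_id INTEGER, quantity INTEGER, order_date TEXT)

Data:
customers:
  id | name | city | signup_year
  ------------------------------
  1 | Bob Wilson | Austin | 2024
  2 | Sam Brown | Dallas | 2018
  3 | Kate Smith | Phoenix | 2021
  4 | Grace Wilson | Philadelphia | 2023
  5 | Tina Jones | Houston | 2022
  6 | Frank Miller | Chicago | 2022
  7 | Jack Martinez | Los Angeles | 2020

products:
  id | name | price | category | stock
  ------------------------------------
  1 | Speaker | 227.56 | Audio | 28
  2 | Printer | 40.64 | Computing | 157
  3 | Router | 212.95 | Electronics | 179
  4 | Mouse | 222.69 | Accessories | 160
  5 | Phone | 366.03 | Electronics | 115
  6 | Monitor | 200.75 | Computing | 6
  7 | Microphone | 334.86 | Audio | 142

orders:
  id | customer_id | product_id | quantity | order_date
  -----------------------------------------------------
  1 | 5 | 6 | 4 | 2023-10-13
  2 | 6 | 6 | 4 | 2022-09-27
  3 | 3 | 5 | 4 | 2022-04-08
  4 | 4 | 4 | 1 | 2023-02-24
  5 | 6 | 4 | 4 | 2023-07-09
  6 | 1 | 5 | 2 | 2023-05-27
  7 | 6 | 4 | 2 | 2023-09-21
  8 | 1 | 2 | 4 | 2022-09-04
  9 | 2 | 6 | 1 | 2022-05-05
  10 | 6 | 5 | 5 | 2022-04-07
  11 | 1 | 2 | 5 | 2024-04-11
SELECT c.id, p.name AS product, c.order_date, c.quantity FROM orders c JOIN products p ON c.product_id = p.id

Execution result:
id | product | order_date | quantity
1 | Monitor | 2023-10-13 | 4
2 | Monitor | 2022-09-27 | 4
3 | Phone | 2022-04-08 | 4
4 | Mouse | 2023-02-24 | 1
5 | Mouse | 2023-07-09 | 4
6 | Phone | 2023-05-27 | 2
7 | Mouse | 2023-09-21 | 2
8 | Printer | 2022-09-04 | 4
9 | Monitor | 2022-05-05 | 1
10 | Phone | 2022-04-07 | 5
11 | Printer | 2024-04-11 | 5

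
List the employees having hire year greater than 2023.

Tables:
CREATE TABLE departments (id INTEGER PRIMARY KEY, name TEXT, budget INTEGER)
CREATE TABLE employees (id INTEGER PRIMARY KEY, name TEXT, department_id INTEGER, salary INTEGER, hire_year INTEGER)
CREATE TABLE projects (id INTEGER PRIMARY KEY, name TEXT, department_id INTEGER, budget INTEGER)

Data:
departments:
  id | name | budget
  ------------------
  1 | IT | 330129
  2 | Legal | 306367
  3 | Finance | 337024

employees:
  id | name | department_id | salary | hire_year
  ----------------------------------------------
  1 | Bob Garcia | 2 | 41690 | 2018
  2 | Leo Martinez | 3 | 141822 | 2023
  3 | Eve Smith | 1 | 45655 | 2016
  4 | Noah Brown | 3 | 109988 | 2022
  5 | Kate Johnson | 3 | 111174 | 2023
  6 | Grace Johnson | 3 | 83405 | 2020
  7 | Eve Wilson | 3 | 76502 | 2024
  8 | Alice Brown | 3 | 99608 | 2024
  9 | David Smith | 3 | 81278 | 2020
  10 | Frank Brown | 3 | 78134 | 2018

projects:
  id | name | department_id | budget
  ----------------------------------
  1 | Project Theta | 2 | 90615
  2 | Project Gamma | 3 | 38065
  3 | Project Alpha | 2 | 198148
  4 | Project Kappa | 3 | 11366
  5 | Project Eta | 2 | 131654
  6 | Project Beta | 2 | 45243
SELECT name, hire_year FROM employees WHERE hire_year > 2023

Execution result:
name | hire_year
Eve Wilson | 2024
Alice Brown | 2024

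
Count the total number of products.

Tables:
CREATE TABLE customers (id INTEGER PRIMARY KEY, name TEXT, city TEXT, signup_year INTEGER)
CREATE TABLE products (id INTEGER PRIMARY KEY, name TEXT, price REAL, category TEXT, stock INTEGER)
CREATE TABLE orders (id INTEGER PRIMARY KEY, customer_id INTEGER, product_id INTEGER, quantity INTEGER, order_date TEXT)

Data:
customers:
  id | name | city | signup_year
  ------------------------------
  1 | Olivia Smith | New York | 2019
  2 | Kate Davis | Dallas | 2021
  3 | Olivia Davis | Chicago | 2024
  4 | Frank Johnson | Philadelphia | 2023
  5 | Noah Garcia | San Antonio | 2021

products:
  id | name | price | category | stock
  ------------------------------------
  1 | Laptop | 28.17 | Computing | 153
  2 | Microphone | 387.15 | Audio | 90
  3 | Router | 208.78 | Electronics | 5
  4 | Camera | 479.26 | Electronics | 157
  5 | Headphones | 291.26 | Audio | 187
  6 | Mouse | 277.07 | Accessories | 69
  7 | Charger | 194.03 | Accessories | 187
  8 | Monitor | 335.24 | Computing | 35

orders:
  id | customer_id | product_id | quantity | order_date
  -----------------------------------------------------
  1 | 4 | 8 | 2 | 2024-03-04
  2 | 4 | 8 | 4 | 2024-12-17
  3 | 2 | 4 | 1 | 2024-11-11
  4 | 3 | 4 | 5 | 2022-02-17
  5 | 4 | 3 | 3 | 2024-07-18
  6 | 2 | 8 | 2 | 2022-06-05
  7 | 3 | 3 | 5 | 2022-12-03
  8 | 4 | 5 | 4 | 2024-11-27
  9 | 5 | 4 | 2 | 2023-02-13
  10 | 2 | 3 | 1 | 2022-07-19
SELECT COUNT(*) FROM products

Execution result:
8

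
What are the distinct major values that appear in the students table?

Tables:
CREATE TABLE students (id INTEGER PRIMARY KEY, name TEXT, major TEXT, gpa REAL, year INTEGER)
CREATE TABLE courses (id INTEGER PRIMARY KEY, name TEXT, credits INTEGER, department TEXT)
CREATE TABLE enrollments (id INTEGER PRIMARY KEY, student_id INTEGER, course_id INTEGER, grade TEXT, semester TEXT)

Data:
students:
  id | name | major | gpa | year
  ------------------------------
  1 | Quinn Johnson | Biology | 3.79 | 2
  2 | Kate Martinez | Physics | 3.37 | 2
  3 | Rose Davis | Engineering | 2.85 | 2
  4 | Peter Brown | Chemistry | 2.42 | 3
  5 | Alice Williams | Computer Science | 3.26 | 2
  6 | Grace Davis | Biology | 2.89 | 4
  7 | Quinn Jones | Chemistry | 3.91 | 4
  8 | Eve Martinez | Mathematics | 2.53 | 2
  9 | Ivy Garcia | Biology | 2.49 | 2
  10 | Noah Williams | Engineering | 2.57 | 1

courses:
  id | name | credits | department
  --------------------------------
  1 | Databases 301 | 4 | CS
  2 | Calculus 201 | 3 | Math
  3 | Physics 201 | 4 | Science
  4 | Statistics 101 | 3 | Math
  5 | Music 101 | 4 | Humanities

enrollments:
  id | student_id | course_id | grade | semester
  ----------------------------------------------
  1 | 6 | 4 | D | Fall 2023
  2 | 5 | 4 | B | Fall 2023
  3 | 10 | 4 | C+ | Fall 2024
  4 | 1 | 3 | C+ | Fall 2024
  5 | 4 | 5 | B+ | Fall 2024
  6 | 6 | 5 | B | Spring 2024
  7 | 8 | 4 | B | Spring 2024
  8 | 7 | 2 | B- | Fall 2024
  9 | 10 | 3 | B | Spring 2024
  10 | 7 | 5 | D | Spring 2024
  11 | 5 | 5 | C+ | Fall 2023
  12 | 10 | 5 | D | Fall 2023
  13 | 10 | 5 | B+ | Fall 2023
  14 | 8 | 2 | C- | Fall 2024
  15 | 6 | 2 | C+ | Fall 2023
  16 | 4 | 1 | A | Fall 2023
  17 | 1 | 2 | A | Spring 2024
SELECT DISTINCT major FROM students

Execution result:
major
Biology
Physics
Engineering
Chemistry
Computer Science
Mathematics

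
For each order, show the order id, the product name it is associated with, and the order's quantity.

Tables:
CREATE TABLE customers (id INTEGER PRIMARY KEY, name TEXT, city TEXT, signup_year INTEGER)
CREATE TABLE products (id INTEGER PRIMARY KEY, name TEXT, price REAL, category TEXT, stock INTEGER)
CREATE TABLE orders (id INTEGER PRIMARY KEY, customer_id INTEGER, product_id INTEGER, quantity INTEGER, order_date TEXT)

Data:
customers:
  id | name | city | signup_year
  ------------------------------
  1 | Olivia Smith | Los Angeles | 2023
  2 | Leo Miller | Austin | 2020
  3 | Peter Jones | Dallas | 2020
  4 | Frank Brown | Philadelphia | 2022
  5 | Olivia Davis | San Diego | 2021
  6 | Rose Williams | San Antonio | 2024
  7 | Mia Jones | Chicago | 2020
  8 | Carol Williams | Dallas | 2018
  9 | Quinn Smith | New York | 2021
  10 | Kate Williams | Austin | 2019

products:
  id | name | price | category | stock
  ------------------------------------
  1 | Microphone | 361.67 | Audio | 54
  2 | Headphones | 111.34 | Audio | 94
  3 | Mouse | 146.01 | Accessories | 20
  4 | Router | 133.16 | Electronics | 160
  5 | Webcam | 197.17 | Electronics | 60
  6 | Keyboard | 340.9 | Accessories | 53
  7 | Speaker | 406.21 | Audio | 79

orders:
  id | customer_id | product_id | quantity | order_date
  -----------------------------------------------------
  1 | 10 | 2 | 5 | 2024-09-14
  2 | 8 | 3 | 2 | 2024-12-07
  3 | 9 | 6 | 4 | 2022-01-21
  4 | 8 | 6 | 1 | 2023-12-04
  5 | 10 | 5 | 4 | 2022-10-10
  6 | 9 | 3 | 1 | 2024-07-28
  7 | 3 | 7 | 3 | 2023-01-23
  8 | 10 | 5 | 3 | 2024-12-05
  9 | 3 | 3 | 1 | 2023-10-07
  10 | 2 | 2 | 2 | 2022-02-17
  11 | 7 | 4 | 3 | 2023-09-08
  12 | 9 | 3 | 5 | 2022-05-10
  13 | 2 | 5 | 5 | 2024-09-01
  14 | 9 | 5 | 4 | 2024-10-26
SELECT c.id, p.name AS product, c.quantity FROM orders c JOIN products p ON c.product_id = p.id

Execution result:
id | product | quantity
1 | Headphones | 5
2 | Mouse | 2
3 | Keyboard | 4
4 | Keyboard | 1
5 | Webcam | 4
6 | Mouse | 1
7 | Speaker | 3
8 | Webcam | 3
9 | Mouse | 1
10 | Headphones | 2
11 | Router | 3
12 | Mouse | 5
13 | Webcam | 5
14 | Webcam | 4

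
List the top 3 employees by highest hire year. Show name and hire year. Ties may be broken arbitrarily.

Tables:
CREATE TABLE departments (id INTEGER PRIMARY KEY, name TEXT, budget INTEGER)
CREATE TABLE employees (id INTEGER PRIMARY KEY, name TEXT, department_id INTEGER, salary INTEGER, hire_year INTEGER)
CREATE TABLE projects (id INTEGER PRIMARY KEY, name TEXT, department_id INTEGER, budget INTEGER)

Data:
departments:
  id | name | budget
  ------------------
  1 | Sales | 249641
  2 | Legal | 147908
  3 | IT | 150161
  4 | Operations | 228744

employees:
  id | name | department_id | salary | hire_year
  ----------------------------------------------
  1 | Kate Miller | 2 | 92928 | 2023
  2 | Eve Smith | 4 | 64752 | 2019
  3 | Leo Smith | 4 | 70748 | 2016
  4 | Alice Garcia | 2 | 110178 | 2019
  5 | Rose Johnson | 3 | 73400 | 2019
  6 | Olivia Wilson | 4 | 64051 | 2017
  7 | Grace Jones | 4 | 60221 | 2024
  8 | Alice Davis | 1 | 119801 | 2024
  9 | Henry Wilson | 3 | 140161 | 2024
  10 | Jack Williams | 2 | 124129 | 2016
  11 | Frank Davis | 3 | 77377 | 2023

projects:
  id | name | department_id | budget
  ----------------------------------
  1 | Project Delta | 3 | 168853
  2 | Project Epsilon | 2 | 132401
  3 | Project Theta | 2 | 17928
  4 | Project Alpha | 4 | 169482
SELECT name, hire_year FROM employees ORDER BY hire_year DESC LIMIT 3

Execution result:
name | hire_year
Grace Jones | 2024
Alice Davis | 2024
Henry Wilson | 2024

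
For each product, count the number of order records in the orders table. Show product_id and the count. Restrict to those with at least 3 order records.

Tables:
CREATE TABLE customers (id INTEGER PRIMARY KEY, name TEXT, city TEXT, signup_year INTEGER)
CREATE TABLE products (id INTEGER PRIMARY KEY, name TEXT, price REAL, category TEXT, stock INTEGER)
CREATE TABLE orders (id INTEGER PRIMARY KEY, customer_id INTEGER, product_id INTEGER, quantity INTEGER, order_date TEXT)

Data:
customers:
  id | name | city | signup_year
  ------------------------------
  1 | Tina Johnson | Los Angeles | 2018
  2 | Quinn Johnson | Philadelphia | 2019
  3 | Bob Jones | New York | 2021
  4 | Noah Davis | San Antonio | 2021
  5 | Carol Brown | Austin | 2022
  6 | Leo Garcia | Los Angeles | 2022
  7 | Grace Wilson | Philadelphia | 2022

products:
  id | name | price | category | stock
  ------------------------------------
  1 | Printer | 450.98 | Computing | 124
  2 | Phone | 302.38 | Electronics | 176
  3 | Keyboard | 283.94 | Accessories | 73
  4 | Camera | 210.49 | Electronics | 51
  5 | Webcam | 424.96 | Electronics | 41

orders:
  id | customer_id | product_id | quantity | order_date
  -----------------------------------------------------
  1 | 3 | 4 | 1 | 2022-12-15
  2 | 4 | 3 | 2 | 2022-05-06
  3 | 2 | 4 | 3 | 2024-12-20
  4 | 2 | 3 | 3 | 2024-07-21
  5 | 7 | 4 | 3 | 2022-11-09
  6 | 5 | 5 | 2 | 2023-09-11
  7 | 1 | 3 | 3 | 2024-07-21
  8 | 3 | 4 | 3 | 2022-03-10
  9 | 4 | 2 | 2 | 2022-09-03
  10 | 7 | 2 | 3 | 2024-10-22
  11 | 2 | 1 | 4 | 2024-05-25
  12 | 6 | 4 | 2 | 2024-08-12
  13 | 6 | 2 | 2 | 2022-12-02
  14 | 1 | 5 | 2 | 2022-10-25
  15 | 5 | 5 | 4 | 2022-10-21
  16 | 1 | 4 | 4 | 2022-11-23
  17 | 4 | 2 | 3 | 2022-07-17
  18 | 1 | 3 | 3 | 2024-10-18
SELECT product_id, COUNT(*) AS order_count FROM orders GROUP BY product_id HAVING COUNT(*) >= 3

Execution result:
product_id | order_count
2 | 4
3 | 4
4 | 6
5 | 3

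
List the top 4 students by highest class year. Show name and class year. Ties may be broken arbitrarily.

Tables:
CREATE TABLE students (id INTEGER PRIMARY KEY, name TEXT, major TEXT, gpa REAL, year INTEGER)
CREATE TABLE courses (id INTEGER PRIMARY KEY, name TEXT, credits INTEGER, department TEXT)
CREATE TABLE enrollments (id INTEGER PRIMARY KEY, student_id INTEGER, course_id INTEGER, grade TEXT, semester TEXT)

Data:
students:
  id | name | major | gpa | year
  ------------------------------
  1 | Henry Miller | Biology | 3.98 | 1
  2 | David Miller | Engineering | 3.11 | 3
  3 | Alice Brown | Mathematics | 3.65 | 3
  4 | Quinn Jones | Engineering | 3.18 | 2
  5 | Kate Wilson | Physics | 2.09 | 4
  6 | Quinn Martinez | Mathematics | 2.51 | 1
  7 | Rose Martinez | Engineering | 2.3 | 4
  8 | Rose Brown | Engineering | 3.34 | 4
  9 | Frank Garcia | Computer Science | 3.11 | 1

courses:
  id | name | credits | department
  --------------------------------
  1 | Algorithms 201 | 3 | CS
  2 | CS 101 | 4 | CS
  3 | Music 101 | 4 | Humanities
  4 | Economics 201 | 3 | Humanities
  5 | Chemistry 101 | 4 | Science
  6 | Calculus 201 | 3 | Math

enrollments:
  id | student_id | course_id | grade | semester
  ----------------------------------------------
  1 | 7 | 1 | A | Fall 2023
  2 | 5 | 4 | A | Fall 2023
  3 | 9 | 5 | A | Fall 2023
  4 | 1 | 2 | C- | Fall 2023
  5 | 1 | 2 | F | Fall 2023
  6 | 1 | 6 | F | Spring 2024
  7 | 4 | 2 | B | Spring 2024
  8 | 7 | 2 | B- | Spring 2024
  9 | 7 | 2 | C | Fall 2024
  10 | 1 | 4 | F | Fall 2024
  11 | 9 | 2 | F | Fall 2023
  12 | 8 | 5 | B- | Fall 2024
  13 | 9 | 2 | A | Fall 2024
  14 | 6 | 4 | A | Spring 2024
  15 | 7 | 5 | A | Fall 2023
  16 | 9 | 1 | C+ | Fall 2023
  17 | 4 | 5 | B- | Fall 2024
SELECT name, year FROM students ORDER BY year DESC LIMIT 4

Execution result:
name | year
Kate Wilson | 4
Rose Martinez | 4
Rose Brown | 4
David Miller | 3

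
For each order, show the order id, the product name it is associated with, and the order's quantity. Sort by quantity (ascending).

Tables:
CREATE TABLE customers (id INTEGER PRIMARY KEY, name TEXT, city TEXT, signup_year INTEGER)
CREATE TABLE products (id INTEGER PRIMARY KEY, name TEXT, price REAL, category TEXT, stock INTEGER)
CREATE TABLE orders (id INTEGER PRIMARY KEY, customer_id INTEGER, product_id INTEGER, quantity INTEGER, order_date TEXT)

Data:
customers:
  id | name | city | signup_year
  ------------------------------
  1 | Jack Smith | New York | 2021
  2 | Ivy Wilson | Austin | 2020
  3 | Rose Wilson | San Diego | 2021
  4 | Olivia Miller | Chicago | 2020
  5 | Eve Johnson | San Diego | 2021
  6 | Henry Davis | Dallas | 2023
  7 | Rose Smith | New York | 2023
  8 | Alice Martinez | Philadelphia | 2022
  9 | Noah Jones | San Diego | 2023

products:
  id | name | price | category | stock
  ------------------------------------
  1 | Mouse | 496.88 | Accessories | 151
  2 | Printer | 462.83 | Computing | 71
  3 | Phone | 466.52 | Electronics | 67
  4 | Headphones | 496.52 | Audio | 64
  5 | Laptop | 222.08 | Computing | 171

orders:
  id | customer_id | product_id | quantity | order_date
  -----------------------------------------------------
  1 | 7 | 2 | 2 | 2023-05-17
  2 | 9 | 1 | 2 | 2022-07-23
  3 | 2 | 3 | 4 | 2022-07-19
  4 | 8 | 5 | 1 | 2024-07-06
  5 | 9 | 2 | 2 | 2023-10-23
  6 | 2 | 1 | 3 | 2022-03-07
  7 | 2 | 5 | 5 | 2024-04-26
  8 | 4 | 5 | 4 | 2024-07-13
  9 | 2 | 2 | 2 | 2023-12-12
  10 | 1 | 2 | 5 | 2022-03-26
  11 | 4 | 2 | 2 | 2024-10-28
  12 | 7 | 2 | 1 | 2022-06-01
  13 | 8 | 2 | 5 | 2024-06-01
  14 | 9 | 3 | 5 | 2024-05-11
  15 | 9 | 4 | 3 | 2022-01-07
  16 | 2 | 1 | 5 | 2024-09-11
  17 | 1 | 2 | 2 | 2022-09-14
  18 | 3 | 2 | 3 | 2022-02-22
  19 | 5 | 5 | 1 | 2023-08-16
SELECT c.id, p.name AS product, c.quantity FROM orders c JOIN products p ON c.product_id = p.id ORDER BY c.quantity ASC

Execution result:
id | product | quantity
4 | Laptop | 1
12 | Printer | 1
19 | Laptop | 1
1 | Printer | 2
2 | Mouse | 2
5 | Printer | 2
9 | Printer | 2
11 | Printer | 2
17 | Printer | 2
6 | Mouse | 3
15 | Headphones | 3
18 | Printer | 3
3 | Phone | 4
8 | Laptop | 4
7 | Laptop | 5
10 | Printer | 5
13 | Printer | 5
14 | Phone | 5
16 | Mouse | 5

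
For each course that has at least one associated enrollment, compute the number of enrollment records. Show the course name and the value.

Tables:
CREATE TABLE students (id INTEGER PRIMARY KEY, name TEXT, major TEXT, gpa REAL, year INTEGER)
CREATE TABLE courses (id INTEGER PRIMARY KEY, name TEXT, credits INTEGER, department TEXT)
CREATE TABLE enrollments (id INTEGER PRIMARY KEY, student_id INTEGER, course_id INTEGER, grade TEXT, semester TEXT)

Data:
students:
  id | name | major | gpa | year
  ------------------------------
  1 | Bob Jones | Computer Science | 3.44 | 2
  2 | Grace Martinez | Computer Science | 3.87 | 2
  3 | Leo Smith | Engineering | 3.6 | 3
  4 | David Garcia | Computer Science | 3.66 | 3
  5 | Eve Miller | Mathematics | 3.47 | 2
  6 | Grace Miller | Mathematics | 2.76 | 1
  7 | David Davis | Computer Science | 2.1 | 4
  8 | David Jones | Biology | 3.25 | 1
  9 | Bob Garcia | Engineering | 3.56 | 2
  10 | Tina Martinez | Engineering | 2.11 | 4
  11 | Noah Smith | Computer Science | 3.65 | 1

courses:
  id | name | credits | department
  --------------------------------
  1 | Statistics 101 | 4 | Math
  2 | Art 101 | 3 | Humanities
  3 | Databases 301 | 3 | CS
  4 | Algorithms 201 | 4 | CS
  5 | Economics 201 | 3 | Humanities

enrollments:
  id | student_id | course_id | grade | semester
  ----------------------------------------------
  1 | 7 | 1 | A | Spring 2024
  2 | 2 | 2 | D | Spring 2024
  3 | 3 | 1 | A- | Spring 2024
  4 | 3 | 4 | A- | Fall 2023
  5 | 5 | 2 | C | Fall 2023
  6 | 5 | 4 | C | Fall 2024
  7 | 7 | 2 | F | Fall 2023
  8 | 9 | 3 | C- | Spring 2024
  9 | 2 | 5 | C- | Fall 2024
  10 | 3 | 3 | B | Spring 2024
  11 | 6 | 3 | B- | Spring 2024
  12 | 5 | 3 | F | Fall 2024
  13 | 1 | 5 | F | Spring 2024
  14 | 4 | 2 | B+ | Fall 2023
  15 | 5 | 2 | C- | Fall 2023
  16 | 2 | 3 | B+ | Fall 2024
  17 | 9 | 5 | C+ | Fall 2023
SELECT p.name, COUNT(*) AS n FROM enrollments c JOIN courses p ON c.course_id = p.id GROUP BY p.id, p.name

Execution result:
name | n
Statistics 101 | 2
Art 101 | 5
Databases 301 | 5
Algorithms 201 | 2
Economics 201 | 3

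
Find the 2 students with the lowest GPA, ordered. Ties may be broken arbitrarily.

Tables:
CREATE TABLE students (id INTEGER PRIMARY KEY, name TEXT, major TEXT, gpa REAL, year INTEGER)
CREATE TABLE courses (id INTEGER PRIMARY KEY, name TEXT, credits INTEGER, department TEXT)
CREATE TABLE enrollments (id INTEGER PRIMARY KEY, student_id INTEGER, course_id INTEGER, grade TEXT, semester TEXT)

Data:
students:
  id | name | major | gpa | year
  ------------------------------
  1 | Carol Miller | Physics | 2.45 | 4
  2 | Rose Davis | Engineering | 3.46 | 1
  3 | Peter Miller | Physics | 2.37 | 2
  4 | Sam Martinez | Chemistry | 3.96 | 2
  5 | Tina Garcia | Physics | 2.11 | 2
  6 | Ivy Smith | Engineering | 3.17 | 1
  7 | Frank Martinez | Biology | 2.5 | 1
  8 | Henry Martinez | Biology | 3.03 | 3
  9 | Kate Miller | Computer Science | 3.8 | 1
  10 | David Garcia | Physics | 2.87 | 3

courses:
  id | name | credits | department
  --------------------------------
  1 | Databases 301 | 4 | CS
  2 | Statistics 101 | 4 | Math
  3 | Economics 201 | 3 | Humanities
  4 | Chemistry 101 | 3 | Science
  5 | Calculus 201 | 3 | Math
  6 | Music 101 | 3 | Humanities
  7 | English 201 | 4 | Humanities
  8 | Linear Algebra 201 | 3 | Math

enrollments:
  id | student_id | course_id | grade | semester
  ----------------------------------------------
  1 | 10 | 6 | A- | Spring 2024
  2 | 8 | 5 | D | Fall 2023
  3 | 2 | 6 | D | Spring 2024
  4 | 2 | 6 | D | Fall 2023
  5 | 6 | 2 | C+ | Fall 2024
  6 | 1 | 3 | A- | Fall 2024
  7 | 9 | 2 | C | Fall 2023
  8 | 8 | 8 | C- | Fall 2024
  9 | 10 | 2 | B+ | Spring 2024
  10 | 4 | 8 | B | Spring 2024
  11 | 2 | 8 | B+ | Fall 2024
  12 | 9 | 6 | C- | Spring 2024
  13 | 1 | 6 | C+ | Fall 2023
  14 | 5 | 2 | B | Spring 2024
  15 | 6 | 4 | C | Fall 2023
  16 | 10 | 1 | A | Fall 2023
SELECT name, gpa FROM students ORDER BY gpa ASC LIMIT 2

Execution result:
name | gpa
Tina Garcia | 2.11
Peter Miller | 2.37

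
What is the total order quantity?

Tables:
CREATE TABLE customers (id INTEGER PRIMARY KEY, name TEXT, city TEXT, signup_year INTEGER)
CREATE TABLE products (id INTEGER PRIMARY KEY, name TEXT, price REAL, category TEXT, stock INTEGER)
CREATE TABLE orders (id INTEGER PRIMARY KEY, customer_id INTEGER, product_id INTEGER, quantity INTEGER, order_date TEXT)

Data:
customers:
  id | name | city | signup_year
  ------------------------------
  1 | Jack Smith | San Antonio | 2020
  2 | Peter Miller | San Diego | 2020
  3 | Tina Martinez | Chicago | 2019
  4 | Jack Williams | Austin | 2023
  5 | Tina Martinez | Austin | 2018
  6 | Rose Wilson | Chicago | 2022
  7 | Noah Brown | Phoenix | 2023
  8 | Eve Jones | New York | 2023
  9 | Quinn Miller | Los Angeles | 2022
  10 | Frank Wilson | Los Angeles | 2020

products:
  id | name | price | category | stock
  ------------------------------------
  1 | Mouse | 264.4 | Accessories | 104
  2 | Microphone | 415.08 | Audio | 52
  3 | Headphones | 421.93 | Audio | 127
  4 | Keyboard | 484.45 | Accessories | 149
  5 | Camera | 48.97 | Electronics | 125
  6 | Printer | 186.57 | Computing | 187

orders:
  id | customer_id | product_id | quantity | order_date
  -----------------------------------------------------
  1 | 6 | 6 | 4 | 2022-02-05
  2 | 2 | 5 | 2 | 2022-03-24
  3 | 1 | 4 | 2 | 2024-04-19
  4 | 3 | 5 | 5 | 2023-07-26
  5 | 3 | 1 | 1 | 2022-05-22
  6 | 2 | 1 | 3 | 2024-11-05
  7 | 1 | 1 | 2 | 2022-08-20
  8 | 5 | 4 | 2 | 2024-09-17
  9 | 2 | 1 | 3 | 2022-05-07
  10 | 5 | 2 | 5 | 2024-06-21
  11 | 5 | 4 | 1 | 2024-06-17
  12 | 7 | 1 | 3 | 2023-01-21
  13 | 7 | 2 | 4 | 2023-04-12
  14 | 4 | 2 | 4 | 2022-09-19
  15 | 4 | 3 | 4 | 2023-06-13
SELECT SUM(quantity) FROM orders

Execution result:
45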